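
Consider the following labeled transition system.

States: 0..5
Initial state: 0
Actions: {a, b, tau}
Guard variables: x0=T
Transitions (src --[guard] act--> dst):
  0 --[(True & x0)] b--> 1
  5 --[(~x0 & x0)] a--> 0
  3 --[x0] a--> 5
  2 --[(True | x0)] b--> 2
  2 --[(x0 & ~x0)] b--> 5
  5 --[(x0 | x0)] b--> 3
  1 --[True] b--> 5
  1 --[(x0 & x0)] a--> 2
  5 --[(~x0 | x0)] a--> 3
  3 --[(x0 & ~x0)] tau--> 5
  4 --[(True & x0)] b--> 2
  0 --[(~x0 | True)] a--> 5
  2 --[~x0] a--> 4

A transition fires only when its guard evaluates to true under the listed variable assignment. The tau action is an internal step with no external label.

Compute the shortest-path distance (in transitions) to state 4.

BFS to 4:
  L0 = {0}
  L1 = {1,5}
  L2 = {2,3}
4 never appears.

Answer: UNREACHABLE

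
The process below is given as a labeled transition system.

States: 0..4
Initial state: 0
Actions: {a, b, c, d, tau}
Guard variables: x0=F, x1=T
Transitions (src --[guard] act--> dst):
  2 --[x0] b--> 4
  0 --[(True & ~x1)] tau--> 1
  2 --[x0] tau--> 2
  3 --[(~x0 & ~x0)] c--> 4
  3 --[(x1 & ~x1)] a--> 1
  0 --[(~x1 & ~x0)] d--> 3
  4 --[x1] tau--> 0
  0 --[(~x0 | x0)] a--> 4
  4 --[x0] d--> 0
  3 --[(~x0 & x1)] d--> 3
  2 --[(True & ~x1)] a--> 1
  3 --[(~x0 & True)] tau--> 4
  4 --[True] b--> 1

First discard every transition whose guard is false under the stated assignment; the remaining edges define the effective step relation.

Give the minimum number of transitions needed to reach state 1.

Answer: 2

Analysis:
Layered search for 1:
  L0 = {0}
  L1 = {4}
  L2 = {1}
1 enters at depth 2; path a·b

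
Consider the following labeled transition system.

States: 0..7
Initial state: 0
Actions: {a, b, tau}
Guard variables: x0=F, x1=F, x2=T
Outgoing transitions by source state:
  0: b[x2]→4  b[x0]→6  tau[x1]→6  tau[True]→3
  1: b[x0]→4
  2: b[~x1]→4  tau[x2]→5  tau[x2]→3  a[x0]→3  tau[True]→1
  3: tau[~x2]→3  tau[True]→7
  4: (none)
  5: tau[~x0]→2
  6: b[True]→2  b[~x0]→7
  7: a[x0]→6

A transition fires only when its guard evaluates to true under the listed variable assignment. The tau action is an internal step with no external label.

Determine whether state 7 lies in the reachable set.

Answer: REACHABLE

Working:
10 transition(s) survive guard evaluation.
Layer 0: {0}
Layer 1: {3,4}  cumulative {0,3,4}
Layer 2: {7}  cumulative {0,3,4,7}
Reachable = {0,3,4,7}
witness 7: tau·tau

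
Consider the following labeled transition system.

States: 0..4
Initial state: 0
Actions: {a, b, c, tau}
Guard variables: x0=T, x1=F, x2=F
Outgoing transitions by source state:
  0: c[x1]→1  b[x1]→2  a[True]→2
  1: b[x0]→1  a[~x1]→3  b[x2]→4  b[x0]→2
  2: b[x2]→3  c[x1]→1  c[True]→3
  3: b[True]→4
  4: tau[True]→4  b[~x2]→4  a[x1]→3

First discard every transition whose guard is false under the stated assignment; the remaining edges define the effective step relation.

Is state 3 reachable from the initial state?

8 transition(s) survive guard evaluation.
Layer 0: {0}
Layer 1: {2}  total {0,2}
Layer 2: {3}  total {0,2,3}
Layer 3: {4}  total {0,2,3,4}
R = {0,2,3,4}
trace reaching 3: a·c

Answer: REACHABLE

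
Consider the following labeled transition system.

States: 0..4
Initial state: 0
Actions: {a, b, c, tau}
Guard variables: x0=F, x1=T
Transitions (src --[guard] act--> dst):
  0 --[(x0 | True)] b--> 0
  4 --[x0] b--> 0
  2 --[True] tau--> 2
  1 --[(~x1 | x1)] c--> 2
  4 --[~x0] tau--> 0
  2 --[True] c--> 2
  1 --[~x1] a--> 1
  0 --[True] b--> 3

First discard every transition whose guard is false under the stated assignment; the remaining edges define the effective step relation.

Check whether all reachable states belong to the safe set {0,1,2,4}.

Allowed set {0,1,2,4}
R = {0,3}
  0: ok
  3: VIOLATES
witness against invariant: b → 3

Answer: INVARIANT VIOLATED at state 3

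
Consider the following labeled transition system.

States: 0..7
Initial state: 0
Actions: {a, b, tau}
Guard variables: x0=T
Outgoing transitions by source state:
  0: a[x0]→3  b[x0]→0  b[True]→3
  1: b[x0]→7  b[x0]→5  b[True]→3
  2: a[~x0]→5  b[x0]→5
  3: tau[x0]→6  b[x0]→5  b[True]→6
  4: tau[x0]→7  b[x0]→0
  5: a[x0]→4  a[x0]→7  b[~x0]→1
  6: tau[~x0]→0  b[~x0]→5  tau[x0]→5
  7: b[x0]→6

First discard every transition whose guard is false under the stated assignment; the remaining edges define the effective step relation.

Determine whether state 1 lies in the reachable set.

Answer: UNREACHABLE

Analysis:
After dropping false guards: 16 live edges.
Layer 0: {0}
Layer 1: {3}  total {0,3}
Layer 2: {5,6}  total {0,3,5,6}
Layer 3: {4,7}  total {0,3,4,5,6,7}
Reach set: {0,3,4,5,6,7}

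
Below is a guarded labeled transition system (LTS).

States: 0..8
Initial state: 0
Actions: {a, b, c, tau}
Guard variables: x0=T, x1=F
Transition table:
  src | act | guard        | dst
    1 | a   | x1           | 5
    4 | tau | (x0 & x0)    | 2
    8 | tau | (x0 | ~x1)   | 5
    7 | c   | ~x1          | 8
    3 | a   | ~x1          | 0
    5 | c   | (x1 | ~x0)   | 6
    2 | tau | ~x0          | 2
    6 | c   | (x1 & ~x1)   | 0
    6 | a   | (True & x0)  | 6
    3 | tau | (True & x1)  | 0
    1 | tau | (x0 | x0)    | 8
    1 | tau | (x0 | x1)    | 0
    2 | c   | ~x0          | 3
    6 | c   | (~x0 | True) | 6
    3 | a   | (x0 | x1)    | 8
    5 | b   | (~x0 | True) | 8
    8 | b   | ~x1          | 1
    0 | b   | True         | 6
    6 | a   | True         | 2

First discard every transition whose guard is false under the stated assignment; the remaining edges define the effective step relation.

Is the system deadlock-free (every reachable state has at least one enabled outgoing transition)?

Answer: DEADLOCK at state 2

Trace:
R = {0,2,6}
  0: b→6  [deg 1]
  2: ∅  [deadlock]
  6: a→2  a→6  c→6  [deg 3]
trace reaching 2: b·a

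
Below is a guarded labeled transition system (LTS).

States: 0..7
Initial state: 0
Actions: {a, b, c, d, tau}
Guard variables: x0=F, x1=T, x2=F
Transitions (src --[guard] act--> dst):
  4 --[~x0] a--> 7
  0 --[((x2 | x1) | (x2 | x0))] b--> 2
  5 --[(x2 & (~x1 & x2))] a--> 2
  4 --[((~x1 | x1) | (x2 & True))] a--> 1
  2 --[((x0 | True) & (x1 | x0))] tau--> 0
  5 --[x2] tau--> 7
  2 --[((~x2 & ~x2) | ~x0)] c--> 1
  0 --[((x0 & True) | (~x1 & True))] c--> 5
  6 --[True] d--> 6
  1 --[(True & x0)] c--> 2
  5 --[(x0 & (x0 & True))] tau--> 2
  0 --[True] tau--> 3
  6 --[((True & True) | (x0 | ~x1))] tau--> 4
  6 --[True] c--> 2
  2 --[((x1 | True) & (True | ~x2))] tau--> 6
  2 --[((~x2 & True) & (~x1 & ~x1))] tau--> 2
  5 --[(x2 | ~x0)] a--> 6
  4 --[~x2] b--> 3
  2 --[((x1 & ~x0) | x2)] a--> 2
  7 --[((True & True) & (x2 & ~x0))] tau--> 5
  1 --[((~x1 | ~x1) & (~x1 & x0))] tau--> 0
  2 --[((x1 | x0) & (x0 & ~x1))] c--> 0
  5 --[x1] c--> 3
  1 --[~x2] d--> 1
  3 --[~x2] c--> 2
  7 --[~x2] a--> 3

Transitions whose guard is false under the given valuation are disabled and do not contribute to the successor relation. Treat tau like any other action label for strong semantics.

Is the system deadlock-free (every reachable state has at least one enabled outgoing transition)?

Answer: DEADLOCK-FREE

Trace:
R = {0,1,2,3,4,6,7}
  0: b→2  tau→3  [2 out]
  1: d→1  [1 out]
  2: a→2  c→1  tau→0  tau→6  [4 out]
  3: c→2  [1 out]
  4: a→1  a→7  b→3  [3 out]
  6: c→2  d→6  tau→4  [3 out]
  7: a→3  [1 out]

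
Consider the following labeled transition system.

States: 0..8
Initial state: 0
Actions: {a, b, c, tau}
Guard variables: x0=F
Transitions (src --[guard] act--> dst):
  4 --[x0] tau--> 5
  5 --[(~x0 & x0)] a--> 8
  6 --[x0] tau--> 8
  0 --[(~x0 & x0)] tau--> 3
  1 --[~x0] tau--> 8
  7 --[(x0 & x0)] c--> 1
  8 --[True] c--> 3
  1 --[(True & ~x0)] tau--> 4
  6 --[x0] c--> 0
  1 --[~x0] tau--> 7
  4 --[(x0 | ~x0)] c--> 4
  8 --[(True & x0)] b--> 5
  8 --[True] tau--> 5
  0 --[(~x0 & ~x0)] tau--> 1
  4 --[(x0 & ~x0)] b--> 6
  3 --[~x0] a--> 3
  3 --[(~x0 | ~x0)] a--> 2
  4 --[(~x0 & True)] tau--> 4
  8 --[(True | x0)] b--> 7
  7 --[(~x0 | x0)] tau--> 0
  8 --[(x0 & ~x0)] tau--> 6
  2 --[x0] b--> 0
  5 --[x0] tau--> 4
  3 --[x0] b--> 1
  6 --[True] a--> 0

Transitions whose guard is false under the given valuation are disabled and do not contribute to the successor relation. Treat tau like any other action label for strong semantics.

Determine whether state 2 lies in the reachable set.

Answer: REACHABLE

Working:
Guard filter leaves 13 enabled edge(s).
L0 = {0}
L1 = {1}  now seen {0,1}
L2 = {4,7,8}  now seen {0,1,4,7,8}
L3 = {3,5}  now seen {0,1,3,4,5,7,8}
L4 = {2}  now seen {0,1,2,3,4,5,7,8}
Reachable = {0,1,2,3,4,5,7,8}
trace reaching 2: tau·tau·c·a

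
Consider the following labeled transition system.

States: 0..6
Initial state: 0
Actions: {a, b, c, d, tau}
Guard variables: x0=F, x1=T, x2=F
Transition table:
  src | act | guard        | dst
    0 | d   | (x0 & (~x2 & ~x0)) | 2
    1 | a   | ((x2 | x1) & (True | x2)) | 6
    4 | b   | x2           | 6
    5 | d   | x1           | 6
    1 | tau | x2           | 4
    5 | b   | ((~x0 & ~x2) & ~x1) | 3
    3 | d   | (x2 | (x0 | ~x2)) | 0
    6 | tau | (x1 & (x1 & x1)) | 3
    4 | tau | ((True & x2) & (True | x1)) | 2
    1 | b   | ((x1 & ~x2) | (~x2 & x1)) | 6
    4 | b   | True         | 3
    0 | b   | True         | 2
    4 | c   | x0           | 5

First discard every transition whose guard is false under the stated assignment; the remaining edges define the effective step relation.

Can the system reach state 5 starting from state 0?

Answer: UNREACHABLE

Working:
After dropping false guards: 7 live edges.
Layer 0: {0}
Layer 1: {2}  cumulative {0,2}
Reachable = {0,2}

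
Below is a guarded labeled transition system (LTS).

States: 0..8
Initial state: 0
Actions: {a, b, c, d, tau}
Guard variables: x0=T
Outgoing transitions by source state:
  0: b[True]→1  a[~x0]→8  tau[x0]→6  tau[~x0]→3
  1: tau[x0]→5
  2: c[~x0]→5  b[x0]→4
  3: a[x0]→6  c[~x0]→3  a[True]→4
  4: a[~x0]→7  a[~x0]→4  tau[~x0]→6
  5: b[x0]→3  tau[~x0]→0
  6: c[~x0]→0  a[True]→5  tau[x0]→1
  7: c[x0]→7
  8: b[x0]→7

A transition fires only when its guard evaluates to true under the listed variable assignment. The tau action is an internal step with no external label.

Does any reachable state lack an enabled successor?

Reach set: {0,1,3,4,5,6}
  0: b→1  tau→6  [deg 2]
  1: tau→5  [deg 1]
  3: a→4  a→6  [deg 2]
  4: ∅  [no exit]
  5: b→3  [deg 1]
  6: a→5  tau→1  [deg 2]
trace reaching 4: b·tau·b·a

Answer: DEADLOCK at state 4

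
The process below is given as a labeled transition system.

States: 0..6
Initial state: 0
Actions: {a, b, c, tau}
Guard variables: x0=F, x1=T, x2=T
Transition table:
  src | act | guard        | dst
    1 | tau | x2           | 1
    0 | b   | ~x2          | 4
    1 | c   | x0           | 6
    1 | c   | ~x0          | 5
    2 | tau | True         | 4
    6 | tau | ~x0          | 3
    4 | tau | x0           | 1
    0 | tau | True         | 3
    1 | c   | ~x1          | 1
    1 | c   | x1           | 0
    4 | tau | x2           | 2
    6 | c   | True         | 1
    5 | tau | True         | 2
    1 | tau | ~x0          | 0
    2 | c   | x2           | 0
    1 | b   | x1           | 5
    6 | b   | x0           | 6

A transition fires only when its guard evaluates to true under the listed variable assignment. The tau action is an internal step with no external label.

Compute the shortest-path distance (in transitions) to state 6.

Answer: UNREACHABLE

Trace:
BFS to 6:
  Layer 0: {0}
  Layer 1: {3}
6 never appears.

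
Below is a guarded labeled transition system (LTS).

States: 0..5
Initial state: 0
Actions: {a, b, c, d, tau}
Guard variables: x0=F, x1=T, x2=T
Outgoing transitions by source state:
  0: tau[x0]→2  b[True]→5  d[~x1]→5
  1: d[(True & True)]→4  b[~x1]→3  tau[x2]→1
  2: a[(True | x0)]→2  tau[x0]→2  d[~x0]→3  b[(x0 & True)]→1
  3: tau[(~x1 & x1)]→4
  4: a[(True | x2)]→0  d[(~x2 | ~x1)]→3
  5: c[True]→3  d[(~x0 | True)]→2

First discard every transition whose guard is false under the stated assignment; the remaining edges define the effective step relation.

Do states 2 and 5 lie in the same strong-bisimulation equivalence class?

Answer: NOT BISIMILAR

Working:
Refine partition for ~:
  P[0] = {{0,1,2,3,4,5}}
  P[1] = {{0},{1},{2},{3},{4},{5}}
6 equivalence class(es) (converged in 2)
[2]={2}  [5]={5}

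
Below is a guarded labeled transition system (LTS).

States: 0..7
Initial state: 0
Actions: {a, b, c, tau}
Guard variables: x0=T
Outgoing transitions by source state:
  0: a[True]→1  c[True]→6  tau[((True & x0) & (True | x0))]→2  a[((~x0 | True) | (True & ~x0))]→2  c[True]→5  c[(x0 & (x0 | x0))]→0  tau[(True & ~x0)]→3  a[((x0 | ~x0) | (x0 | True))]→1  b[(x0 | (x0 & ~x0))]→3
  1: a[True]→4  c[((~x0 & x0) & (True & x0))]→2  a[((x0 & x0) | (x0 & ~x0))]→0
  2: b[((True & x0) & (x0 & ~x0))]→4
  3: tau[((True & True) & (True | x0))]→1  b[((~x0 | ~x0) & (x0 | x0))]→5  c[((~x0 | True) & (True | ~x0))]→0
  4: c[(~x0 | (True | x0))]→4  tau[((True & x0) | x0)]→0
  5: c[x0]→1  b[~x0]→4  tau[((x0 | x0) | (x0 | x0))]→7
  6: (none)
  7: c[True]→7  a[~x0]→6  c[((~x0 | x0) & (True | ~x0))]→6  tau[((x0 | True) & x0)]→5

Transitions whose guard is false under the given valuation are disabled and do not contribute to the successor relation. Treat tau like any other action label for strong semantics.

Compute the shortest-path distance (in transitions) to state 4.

Answer: 2

Analysis:
Breadth-first toward 4:
  depth 0: {0}
  depth 1: {1,2,3,5,6}
  depth 2: {4,7}
first hit 4 at d=2 via a·a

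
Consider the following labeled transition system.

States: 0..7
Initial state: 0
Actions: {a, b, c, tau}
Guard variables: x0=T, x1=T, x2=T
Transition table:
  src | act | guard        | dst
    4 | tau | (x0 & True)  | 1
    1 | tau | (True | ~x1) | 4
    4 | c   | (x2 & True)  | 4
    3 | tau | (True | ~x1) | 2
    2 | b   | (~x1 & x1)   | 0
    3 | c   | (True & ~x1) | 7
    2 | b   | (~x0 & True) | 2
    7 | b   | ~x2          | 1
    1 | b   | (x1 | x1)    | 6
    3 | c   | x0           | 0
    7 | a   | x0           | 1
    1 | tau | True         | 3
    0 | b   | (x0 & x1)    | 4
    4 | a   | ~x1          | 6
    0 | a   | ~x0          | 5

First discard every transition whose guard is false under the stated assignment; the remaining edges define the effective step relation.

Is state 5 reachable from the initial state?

Guard filter leaves 9 enabled edge(s).
L0 = {0}
L1 = {4}  total {0,4}
L2 = {1}  total {0,1,4}
L3 = {3,6}  total {0,1,3,4,6}
L4 = {2}  total {0,1,2,3,4,6}
Reach set: {0,1,2,3,4,6}

Answer: UNREACHABLE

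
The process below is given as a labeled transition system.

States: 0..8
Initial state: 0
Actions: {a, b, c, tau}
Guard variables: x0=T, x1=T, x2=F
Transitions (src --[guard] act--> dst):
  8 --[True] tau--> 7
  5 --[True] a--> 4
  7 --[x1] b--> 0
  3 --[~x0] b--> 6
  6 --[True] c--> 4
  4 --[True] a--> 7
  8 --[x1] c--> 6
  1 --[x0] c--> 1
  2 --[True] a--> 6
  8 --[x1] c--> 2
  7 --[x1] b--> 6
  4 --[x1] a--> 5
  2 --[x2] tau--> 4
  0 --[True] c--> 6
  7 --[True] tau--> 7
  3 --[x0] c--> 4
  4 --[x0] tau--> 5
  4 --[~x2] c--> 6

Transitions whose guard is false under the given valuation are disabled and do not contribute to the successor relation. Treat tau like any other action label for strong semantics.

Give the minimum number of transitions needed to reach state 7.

Answer: 3

Trace:
BFS to 7:
  depth 0: {0}
  depth 1: {6}
  depth 2: {4}
  depth 3: {5,7}
7 enters at depth 3; path c·c·a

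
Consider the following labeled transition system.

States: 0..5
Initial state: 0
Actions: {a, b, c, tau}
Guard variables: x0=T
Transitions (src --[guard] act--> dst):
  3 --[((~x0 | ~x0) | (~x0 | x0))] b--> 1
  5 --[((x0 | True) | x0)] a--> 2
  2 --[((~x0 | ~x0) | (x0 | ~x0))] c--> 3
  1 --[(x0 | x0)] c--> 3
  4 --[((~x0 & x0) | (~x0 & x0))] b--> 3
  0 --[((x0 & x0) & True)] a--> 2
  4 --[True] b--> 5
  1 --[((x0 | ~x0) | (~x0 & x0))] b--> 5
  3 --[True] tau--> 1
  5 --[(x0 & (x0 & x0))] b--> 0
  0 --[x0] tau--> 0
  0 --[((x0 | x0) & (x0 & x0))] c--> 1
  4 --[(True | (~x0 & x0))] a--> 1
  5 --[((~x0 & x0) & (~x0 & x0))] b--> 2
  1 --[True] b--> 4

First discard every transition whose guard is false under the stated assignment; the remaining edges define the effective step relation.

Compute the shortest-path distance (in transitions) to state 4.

Answer: 2

Working:
Layered search for 4:
  L0 = {0}
  L1 = {1,2}
  L2 = {3,4,5}
first hit 4 at d=2 via c·b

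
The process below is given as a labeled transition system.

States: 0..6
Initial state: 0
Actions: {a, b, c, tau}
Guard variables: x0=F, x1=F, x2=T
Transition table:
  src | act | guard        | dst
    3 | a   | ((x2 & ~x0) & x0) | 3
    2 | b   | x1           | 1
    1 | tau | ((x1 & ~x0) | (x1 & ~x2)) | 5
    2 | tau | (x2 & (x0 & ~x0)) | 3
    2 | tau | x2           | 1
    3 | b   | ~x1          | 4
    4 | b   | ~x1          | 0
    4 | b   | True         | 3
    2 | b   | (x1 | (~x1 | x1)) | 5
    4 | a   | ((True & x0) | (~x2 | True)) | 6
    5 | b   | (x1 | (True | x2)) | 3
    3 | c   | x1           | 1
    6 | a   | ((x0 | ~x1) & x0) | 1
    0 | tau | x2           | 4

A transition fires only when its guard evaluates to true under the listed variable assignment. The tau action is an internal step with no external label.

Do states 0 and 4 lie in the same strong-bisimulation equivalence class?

Compute ~ classes (split until stable):
  round 0: {{0,1,2,3,4,5,6}}
  round 1: {{0},{1,6},{2},{3,5},{4}}
  round 2: {{0},{1,6},{2},{3},{4},{5}}
6 equivalence class(es) (converged in 3)
[0]={0}  [4]={4}

Answer: NOT BISIMILAR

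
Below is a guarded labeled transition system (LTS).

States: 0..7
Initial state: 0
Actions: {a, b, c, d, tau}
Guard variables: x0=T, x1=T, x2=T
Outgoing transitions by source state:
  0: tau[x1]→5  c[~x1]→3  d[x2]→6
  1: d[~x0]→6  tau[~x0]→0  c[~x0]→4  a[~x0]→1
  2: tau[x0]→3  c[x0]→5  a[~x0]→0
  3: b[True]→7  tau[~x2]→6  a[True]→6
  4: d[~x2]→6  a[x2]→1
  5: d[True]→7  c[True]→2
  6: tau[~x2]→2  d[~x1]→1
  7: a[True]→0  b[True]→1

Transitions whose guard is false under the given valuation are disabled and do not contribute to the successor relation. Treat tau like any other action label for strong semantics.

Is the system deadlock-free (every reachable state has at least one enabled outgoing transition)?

Reach set: {0,1,2,3,5,6,7}
  0: d→6  tau→5  [deg 2]
  1: ∅  [deadlock]
  2: c→5  tau→3  [deg 2]
  3: a→6  b→7  [deg 2]
  5: c→2  d→7  [deg 2]
  6: ∅  [deadlock]
  7: a→0  b→1  [deg 2]
Path to 1: tau·d·b

Answer: DEADLOCK at state 1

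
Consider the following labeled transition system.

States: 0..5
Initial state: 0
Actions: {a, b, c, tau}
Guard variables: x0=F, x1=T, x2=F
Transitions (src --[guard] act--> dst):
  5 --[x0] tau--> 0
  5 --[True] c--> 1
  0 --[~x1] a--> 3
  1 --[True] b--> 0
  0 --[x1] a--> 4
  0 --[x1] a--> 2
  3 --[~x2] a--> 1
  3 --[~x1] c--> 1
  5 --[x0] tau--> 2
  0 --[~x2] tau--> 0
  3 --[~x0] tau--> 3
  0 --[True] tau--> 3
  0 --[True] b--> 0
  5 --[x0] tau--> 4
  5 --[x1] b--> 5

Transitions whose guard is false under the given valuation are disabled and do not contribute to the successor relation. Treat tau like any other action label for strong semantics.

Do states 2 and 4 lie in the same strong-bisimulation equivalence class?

Answer: BISIMILAR

Trace:
Bisimulation quotient by refinement:
  P[0] = {{0,1,2,3,4,5}}
  P[1] = {{0},{1},{2,4},{3},{5}}
stable after 2 split(s): 5 block(s)
class of 2: {2,4}; class of 4: {2,4}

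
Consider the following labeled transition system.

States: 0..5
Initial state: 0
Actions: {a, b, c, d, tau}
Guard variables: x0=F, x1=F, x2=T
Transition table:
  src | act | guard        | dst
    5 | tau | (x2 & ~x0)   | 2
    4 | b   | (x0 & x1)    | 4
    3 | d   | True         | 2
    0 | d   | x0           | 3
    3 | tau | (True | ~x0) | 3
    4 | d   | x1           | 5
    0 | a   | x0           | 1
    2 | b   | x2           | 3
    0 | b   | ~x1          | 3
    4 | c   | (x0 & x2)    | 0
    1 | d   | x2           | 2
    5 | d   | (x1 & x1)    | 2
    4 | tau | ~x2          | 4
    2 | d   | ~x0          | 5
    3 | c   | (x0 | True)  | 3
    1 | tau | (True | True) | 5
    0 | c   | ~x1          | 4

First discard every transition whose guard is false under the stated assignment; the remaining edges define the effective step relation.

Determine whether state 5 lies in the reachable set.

Answer: REACHABLE

Analysis:
Guard filter leaves 10 enabled edge(s).
depth 0: {0}
depth 1: {3,4}  now seen {0,3,4}
depth 2: {2}  now seen {0,2,3,4}
depth 3: {5}  now seen {0,2,3,4,5}
Reach set: {0,2,3,4,5}
trace reaching 5: b·d·d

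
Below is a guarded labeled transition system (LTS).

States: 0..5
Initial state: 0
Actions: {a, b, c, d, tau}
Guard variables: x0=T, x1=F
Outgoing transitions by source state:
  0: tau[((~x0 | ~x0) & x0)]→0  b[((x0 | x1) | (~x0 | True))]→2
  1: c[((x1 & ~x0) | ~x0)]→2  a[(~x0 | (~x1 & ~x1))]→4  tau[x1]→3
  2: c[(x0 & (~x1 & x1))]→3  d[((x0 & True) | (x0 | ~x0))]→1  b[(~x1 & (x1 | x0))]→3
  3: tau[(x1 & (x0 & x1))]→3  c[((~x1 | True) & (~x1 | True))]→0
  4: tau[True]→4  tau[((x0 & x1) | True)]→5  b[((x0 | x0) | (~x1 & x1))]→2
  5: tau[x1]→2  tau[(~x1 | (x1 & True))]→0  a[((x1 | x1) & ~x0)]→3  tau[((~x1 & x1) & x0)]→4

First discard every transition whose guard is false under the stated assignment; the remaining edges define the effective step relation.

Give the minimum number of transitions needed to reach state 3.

Breadth-first toward 3:
  Layer 0: {0}
  Layer 1: {2}
  Layer 2: {1,3}
3 enters at depth 2; path b·b

Answer: 2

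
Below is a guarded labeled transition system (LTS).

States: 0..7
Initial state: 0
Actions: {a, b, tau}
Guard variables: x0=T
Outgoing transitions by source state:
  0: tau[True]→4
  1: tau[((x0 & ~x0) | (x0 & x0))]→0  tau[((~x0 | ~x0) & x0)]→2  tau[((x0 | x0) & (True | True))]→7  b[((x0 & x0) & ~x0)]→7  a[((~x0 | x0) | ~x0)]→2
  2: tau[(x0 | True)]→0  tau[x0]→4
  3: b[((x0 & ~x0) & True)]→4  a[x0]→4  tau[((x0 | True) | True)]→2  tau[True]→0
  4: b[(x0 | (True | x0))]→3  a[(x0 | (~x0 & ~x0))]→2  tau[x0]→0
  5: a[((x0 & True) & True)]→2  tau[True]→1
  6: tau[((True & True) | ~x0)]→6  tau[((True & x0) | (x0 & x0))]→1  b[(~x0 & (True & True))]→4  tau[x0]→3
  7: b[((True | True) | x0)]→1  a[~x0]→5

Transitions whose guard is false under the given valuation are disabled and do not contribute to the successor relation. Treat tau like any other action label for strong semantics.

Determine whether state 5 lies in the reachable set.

After dropping false guards: 18 live edges.
L0 = {0}
L1 = {4}  cumulative {0,4}
L2 = {2,3}  cumulative {0,2,3,4}
R = {0,2,3,4}

Answer: UNREACHABLE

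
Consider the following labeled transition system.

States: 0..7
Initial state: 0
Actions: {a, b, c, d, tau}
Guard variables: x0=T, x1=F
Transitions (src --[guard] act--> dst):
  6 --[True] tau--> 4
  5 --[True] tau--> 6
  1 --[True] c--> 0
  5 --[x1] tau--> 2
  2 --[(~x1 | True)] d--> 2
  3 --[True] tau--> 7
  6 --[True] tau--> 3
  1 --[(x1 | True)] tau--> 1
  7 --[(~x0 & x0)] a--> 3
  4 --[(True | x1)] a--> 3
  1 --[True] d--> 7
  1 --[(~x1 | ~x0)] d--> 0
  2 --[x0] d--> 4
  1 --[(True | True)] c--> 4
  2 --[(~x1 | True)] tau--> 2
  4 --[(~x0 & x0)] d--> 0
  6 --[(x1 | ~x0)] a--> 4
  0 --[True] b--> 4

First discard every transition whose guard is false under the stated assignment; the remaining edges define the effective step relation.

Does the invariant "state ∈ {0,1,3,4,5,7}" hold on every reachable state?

Answer: INVARIANT HOLDS

Trace:
Allowed set {0,1,3,4,5,7}
R = {0,3,4,7}
  0: safe
  3: safe
  4: safe
  7: safe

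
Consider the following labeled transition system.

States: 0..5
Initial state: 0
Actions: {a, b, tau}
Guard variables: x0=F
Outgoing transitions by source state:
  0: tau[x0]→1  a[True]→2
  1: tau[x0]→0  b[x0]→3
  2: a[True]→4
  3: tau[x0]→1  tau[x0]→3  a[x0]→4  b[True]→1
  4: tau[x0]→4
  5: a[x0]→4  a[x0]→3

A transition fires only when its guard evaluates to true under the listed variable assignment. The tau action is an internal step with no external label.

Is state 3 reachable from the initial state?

Answer: UNREACHABLE

Trace:
Guard filter leaves 3 enabled edge(s).
depth 0: {0}
depth 1: {2}  total {0,2}
depth 2: {4}  total {0,2,4}
Reach set: {0,2,4}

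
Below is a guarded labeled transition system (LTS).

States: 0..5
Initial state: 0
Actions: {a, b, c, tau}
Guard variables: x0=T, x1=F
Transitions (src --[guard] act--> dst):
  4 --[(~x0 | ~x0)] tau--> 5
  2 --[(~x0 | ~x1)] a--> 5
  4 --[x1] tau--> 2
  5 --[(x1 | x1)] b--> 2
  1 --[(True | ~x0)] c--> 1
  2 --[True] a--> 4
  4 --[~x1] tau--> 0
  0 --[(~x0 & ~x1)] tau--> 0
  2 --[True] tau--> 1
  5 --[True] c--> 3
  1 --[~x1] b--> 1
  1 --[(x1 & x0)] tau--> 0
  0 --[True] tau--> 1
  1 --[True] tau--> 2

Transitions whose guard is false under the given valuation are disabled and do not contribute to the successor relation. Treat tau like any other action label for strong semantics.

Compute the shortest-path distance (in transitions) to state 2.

BFS to 2:
  L0 = {0}
  L1 = {1}
  L2 = {2}
depth(2)=2, e.g. tau·tau

Answer: 2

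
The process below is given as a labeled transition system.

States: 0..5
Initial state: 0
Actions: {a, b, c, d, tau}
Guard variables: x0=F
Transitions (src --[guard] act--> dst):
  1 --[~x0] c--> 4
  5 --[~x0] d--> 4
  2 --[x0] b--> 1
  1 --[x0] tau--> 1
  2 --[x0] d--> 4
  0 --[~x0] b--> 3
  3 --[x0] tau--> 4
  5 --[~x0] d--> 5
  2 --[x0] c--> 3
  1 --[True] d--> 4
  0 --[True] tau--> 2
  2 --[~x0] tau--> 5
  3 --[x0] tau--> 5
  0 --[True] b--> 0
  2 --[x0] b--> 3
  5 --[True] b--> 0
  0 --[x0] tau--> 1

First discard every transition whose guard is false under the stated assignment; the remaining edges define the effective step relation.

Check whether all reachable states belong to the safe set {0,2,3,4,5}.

Answer: INVARIANT HOLDS

Working:
Safe = {0,2,3,4,5}
R = {0,2,3,4,5}
  0: ok
  2: ok
  3: ok
  4: ok
  5: ok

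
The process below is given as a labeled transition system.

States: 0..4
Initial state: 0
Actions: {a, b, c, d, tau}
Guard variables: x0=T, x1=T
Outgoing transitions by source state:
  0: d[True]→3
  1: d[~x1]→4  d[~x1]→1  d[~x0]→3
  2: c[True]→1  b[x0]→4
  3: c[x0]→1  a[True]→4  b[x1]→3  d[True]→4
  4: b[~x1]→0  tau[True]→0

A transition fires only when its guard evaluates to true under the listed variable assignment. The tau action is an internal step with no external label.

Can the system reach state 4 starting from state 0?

Guard filter leaves 8 enabled edge(s).
Layer 0: {0}
Layer 1: {3}  cumulative {0,3}
Layer 2: {1,4}  cumulative {0,1,3,4}
R = {0,1,3,4}
Path to 4: d·a

Answer: REACHABLE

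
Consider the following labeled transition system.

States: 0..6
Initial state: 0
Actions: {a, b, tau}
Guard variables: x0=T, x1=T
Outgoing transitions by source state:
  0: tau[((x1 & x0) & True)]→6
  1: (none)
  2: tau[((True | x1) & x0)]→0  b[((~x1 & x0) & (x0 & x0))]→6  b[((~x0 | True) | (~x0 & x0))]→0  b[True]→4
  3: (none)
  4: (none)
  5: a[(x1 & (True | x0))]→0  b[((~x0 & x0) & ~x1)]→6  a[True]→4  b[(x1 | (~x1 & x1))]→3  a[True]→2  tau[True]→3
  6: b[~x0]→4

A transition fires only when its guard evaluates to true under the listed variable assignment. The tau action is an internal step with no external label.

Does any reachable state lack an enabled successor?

Reachable = {0,6}
  0: tau→6  [1 exit(s)]
  6: ∅  [no exit]
witness 6: tau

Answer: DEADLOCK at state 6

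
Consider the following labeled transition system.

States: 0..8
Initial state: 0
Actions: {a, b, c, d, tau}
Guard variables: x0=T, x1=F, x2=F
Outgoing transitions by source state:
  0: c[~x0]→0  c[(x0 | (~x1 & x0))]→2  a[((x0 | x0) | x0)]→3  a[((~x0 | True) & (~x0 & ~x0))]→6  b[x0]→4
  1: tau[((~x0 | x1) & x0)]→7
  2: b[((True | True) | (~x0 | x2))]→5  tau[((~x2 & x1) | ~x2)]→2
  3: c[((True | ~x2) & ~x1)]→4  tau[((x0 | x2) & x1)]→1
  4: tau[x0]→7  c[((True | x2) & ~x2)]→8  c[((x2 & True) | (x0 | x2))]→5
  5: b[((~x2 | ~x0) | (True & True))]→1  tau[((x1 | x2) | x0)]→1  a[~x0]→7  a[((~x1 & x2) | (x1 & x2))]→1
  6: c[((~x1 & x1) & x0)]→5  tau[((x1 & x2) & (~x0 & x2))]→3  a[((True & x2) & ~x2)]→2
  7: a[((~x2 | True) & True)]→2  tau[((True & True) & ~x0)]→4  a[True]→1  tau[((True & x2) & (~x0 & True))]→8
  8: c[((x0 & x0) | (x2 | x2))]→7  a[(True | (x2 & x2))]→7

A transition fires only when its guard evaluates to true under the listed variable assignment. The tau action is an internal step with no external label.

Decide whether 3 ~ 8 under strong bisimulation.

Compute ~ classes (split until stable):
  P[0] = {{0,1,2,3,4,5,6,7,8}}
  P[1] = {{0},{1,6},{2,5},{3},{4},{7},{8}}
  P[2] = {{0},{1,6},{2},{3},{4},{5},{7},{8}}
8 equivalence class(es) (converged in 3)
[3]={3}  [8]={8}

Answer: NOT BISIMILAR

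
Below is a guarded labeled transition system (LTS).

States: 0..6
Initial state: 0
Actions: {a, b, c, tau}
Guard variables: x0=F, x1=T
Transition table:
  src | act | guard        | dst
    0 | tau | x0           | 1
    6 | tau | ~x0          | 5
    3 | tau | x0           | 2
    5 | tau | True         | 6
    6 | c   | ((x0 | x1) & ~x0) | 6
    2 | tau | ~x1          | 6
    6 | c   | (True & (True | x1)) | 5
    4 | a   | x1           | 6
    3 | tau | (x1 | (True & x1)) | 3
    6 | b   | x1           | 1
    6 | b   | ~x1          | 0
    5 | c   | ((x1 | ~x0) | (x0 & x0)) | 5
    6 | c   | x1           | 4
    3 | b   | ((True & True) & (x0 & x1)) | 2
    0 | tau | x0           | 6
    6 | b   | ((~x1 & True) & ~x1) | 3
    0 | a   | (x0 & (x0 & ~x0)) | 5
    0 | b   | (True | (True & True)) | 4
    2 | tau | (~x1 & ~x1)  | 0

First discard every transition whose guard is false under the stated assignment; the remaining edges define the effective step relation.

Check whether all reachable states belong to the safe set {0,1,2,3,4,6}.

Answer: INVARIANT VIOLATED at state 5

Analysis:
Inv-set: {0,1,2,3,4,6}
Reach set: {0,1,4,5,6}
  0: safe
  1: safe
  4: safe
  5: outside
  6: safe
counterexample path to 5: b·a·tau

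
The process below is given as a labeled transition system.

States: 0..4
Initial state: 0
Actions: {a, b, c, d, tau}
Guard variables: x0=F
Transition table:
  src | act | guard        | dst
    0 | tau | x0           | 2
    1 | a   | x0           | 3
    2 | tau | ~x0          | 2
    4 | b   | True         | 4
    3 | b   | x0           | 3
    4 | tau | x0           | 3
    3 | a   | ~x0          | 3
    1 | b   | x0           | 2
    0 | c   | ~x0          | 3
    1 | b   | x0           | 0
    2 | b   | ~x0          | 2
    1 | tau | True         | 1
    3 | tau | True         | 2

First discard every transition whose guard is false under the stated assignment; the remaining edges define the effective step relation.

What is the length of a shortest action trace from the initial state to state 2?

Layered search for 2:
  depth 0: {0}
  depth 1: {3}
  depth 2: {2}
first hit 2 at d=2 via c·tau

Answer: 2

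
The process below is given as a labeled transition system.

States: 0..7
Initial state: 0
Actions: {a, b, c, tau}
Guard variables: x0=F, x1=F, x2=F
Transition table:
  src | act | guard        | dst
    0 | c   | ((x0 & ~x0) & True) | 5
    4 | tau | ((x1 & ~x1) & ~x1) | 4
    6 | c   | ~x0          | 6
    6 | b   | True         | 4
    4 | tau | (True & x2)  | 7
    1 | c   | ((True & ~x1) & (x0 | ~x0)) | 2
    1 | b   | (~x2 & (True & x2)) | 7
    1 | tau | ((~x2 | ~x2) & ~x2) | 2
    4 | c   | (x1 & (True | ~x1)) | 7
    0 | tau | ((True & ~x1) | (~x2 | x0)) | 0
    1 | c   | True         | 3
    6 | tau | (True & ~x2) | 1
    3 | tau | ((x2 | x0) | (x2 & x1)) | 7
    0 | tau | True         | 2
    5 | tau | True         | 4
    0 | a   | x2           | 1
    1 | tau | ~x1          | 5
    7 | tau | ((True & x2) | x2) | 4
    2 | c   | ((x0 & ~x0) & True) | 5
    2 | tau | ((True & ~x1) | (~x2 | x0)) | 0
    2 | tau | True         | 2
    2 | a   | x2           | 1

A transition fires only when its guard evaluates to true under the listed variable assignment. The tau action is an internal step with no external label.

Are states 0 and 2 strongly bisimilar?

Answer: BISIMILAR

Working:
Bisimulation quotient by refinement:
  π0 = {{0,1,2,3,4,5,6,7}}
  π1 = {{0,2,5},{1},{3,4,7},{6}}
  π2 = {{0,2},{1},{3,4,7},{5},{6}}
5 equivalence class(es) (converged in 3)
[0]={0,2}  [2]={0,2}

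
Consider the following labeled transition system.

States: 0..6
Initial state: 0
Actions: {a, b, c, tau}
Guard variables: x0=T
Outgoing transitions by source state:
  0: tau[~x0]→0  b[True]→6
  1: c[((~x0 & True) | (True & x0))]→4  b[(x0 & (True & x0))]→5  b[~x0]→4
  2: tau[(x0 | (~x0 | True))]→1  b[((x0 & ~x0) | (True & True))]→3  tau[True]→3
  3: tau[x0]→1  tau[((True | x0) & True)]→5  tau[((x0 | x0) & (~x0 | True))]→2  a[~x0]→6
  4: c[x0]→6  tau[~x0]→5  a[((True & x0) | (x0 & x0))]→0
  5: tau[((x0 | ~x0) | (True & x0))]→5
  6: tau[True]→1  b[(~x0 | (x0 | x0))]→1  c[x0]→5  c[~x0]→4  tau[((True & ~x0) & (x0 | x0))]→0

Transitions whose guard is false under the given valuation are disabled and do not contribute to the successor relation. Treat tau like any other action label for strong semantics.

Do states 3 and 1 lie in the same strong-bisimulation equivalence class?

Compute ~ classes (split until stable):
  P[0] = {{0,1,2,3,4,5,6}}
  P[1] = {{0},{1},{2},{3,5},{4},{6}}
  P[2] = {{0},{1},{2},{3},{4},{5},{6}}
Fixed point at round 3; 7 class(es).
[3]={3}  [1]={1}

Answer: NOT BISIMILAR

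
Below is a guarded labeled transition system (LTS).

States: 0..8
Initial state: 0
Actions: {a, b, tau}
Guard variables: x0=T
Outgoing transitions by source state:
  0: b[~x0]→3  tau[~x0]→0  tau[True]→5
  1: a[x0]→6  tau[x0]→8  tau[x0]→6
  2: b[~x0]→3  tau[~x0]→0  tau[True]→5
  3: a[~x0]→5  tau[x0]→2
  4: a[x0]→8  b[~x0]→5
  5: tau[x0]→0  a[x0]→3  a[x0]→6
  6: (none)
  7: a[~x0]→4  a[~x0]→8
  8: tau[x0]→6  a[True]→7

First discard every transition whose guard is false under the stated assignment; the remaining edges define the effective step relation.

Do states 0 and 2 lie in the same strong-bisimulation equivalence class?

Answer: BISIMILAR

Trace:
Bisimulation quotient by refinement:
  round 0: {{0,1,2,3,4,5,6,7,8}}
  round 1: {{0,2,3},{1,5,8},{4},{6,7}}
  round 2: {{0,2},{1},{3},{4},{5},{6,7},{8}}
stable after 3 split(s): 7 block(s)
0∈{0,2}, 2∈{0,2}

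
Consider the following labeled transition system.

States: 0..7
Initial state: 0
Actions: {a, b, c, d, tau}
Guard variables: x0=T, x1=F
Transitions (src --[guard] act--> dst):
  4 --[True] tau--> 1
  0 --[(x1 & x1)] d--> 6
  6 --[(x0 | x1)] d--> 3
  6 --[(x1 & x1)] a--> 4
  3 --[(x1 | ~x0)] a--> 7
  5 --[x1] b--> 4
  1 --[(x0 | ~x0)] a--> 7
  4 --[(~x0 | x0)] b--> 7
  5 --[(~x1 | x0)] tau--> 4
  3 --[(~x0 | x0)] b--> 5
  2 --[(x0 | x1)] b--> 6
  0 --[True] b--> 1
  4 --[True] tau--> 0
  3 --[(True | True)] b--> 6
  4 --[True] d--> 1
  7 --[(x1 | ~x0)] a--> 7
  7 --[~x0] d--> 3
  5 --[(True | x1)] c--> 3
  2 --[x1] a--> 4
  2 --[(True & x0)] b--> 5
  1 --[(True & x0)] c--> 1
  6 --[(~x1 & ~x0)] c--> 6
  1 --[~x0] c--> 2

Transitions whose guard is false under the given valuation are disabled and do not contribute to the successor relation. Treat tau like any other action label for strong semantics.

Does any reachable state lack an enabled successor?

Answer: DEADLOCK at state 7

Working:
R = {0,1,7}
  0: b→1  [1 exit(s)]
  1: a→7  c→1  [2 exit(s)]
  7: ∅  [no exit]
Path to 7: b·a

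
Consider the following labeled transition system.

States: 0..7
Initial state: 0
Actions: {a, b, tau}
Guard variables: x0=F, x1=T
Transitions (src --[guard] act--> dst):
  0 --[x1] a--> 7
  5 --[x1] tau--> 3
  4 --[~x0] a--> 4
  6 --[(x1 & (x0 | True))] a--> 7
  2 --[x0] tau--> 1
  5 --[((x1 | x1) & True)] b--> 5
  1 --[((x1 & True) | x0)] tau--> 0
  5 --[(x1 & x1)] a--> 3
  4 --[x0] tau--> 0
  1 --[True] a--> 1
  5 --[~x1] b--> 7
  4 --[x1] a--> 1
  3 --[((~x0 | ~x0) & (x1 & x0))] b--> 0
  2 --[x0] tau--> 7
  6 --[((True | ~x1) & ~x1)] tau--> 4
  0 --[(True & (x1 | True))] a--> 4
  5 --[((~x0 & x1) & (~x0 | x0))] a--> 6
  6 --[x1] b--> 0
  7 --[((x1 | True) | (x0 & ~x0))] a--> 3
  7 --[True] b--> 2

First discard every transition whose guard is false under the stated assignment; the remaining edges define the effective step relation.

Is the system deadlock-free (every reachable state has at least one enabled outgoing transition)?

Reachable = {0,1,2,3,4,7}
  0: a→4  a→7  [deg 2]
  1: a→1  tau→0  [deg 2]
  2: ∅  [STUCK]
  3: ∅  [STUCK]
  4: a→1  a→4  [deg 2]
  7: a→3  b→2  [deg 2]
trace reaching 2: a·b

Answer: DEADLOCK at state 2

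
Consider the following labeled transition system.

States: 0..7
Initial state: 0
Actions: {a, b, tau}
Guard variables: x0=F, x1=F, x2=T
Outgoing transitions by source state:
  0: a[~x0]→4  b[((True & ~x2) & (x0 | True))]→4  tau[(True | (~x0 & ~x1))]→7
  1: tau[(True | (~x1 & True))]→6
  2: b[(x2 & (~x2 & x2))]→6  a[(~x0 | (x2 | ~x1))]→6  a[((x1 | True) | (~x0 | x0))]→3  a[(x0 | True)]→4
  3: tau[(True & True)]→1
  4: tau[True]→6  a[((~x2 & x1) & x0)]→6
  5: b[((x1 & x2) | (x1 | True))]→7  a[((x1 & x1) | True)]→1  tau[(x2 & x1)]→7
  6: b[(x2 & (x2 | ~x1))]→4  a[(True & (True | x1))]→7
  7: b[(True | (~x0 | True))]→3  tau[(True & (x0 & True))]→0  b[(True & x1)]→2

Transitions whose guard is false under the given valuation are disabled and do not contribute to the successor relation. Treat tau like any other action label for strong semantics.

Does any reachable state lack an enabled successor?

Answer: DEADLOCK-FREE

Working:
R = {0,1,3,4,6,7}
  0: a→4  tau→7  [2 exit(s)]
  1: tau→6  [1 exit(s)]
  3: tau→1  [1 exit(s)]
  4: tau→6  [1 exit(s)]
  6: a→7  b→4  [2 exit(s)]
  7: b→3  [1 exit(s)]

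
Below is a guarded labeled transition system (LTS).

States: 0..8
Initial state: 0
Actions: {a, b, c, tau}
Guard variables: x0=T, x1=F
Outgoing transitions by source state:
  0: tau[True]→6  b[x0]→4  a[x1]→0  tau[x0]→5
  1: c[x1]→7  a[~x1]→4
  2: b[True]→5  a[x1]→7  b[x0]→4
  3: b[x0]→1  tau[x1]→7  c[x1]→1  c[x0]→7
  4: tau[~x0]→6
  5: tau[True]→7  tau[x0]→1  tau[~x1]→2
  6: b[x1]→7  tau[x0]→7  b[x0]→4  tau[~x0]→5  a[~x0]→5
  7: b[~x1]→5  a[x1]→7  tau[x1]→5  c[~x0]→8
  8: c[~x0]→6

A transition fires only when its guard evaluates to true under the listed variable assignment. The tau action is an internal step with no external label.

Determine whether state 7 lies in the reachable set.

Answer: REACHABLE

Analysis:
Guard filter leaves 14 enabled edge(s).
Layer 0: {0}
Layer 1: {4,5,6}  total {0,4,5,6}
Layer 2: {1,2,7}  total {0,1,2,4,5,6,7}
Reachable = {0,1,2,4,5,6,7}
Path to 7: tau·tau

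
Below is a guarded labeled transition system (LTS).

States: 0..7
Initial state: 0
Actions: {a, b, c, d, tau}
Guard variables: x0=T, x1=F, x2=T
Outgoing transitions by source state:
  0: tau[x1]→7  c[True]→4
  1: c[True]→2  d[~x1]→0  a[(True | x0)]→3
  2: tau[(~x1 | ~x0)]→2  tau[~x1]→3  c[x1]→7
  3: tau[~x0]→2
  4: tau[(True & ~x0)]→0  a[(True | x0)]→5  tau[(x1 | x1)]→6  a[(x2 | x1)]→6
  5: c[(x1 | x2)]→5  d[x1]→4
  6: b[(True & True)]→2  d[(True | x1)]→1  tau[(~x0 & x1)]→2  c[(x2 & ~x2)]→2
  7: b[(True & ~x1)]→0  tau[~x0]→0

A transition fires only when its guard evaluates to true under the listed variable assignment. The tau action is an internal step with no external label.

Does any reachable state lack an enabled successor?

R = {0,1,2,3,4,5,6}
  0: c→4  [1 out]
  1: a→3  c→2  d→0  [3 out]
  2: tau→2  tau→3  [2 out]
  3: ∅  [no exit]
  4: a→5  a→6  [2 out]
  5: c→5  [1 out]
  6: b→2  d→1  [2 out]
Path to 3: c·a·b·tau

Answer: DEADLOCK at state 3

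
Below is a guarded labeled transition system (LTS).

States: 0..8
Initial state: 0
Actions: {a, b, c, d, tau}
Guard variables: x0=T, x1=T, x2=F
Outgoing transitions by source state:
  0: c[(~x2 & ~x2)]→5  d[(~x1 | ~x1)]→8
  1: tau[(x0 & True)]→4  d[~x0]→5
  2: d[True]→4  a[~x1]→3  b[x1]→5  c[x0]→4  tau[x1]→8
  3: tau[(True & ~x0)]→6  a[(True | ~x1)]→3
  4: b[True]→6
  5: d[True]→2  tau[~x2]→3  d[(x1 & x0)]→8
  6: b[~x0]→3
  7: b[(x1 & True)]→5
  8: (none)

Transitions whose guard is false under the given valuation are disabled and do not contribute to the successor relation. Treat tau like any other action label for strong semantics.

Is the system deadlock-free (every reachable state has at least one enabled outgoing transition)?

Answer: DEADLOCK at state 6

Trace:
R = {0,2,3,4,5,6,8}
  0: c→5  [1 out]
  2: b→5  c→4  d→4  tau→8  [4 out]
  3: a→3  [1 out]
  4: b→6  [1 out]
  5: d→2  d→8  tau→3  [3 out]
  6: ∅  [STUCK]
  8: ∅  [STUCK]
trace reaching 6: c·d·d·b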